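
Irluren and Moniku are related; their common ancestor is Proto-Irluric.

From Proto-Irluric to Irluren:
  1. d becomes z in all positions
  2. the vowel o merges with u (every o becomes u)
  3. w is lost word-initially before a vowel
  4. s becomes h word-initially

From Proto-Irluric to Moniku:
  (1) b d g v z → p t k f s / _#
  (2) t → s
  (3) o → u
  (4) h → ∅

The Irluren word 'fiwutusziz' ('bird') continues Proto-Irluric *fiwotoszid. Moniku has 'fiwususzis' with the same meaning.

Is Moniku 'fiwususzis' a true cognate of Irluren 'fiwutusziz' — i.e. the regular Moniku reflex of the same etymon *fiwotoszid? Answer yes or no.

yes

Derive the expected Moniku reflex of *fiwotoszid:
Moniku: *fiwotoszid > fiwotoszit > fiwososzis > fiwususzis  (by final devoicing, unconditioned shift, vowel merger)
Moniku 'fiwususzis' matches the regular reflex exactly, so the pair is cognate.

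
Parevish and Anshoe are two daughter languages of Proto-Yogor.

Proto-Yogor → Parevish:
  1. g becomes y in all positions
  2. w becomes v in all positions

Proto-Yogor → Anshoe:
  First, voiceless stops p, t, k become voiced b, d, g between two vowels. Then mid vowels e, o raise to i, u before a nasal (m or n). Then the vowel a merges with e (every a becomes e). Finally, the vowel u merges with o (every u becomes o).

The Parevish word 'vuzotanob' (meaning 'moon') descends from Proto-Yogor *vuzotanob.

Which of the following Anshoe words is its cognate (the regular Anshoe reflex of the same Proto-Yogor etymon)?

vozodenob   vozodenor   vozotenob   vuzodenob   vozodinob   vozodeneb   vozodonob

vozodenob

Anshoe: *vuzotanob
  vuzotanob → vuzodanob   [intervocalic voicing]
  vuzodanob (rule 2 does not apply)
  vuzodanob → vuzodenob   [vowel merger]
  vuzodenob → vozodenob   [vowel merger]
  giving Anshoe vozodenob.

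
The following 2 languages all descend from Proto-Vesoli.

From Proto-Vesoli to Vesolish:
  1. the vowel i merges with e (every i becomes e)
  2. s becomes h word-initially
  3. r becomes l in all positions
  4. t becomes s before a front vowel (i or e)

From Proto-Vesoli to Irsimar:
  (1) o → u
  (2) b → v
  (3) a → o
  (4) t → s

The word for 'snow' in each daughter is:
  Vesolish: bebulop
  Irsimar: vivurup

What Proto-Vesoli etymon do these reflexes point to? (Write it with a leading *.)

*biburop

Position 6: Vesolish has o, Irsimar has u. Vesolish preserves o here (none of its changes turn any other segment into o), so the proto-segment is *o.
Position 3: Vesolish has b, Irsimar has v. Vesolish preserves b here (none of its changes turn any other segment into b), so the proto-segment is *b.
Verify the candidate proto-form against each daughter:
Vesolish: *biburop
  biburop → beburop   [vowel merger]
  beburop (rule 2 does not apply)
  beburop → bebulop   [unconditioned shift]
  bebulop (rule 4 does not apply)
  giving Vesolish bebulop.
Irsimar: *biburop > biburup > vivurup  (by vowel merger, unconditioned shift)
*biburop is the unique common source.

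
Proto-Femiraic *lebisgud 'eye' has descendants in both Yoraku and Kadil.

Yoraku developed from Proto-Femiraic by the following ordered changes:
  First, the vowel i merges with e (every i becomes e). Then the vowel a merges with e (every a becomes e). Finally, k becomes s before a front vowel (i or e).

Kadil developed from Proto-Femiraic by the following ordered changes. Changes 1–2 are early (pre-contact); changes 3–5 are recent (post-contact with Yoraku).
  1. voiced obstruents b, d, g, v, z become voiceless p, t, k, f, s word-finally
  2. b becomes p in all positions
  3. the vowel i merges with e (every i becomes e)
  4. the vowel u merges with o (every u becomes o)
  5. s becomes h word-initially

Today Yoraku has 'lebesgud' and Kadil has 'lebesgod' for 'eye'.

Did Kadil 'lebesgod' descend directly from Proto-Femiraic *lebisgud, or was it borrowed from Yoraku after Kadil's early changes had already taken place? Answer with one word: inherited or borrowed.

borrowed

If inherited, *lebisgud would pass through all of Kadil's changes:
Kadil: *lebisgud > lebisgut > lepisgut > lepesgut > lepesgot  (by final devoicing, unconditioned shift, vowel merger, vowel merger)
If borrowed from Yoraku 'lebesgud' after the early changes, it would undergo only the recent ones:
  rule 3 (vowel merger): no change (lebesgud)
  rule 4 (vowel merger): lebesgud → lebesgod
  rule 5 (debuccalisation): no change (lebesgod)
  ⇒ as a loan: lebesgod
Kadil 'lebesgod' matches the loan outcome 'lebesgod', not the inherited 'lepesgot' — it skipped the early Kadil changes, so it was borrowed from Yoraku.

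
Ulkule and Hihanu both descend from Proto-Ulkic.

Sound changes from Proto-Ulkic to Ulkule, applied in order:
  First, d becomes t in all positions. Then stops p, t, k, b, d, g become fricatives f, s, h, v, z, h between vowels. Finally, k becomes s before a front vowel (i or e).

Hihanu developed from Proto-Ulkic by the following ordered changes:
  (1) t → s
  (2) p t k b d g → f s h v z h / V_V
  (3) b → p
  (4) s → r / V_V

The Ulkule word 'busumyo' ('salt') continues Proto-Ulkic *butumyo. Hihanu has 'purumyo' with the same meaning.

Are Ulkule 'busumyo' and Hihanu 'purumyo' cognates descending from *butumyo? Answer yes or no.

Derive the expected Hihanu reflex of *butumyo:
Hihanu: *butumyo
  butumyo → busumyo   [unconditioned shift]
  busumyo (rule 2 does not apply)
  busumyo → pusumyo   [unconditioned shift]
  pusumyo → purumyo   [rhotacism]
  giving Hihanu purumyo.
Hihanu 'purumyo' matches the regular reflex exactly, so the pair is cognate.

yes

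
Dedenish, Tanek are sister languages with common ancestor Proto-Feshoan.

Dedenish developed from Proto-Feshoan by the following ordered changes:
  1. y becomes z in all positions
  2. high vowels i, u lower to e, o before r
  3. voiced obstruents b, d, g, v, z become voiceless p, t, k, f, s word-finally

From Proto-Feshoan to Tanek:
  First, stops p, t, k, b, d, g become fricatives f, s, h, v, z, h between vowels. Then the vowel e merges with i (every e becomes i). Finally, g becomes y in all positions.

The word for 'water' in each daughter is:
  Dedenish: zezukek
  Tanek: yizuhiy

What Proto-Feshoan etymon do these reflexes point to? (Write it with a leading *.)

*yezukeg

Position 5: Dedenish has k, Tanek has h. Taking the neighbouring segments as reconstructed: Dedenish k can only go back to *k; Tanek h could go back to *k or *g or *h — the one source consistent with every daughter is *k.
Position 1: Dedenish has z, Tanek has y. Taking the neighbouring segments as reconstructed: Dedenish z could go back to *z or *y; Tanek y could go back to *g or *y — the one source consistent with every daughter is *y.
Position 2: Dedenish has e, Tanek has i. Taking the neighbouring segments as reconstructed: Dedenish e can only go back to *e; Tanek i could go back to *e or *i — the one source consistent with every daughter is *e.
This points to *yezukeg. Verify forward in each daughter:
Dedenish: *yezukeg
  yezukeg → zezukeg   [unconditioned shift]
  zezukeg (rule 2 does not apply)
  zezukeg → zezukek   [final devoicing]
  giving Dedenish zezukek.
Tanek: start from *yezukeg.
  rule 1 (intervocalic lenition): yezukeg → yezuheg
  rule 2 (vowel merger): yezuheg → yizuhig
  rule 3 (unconditioned shift): yizuhig → yizuhiy
  ⇒ Tanek yizuhiy
*yezukeg is the unique common source.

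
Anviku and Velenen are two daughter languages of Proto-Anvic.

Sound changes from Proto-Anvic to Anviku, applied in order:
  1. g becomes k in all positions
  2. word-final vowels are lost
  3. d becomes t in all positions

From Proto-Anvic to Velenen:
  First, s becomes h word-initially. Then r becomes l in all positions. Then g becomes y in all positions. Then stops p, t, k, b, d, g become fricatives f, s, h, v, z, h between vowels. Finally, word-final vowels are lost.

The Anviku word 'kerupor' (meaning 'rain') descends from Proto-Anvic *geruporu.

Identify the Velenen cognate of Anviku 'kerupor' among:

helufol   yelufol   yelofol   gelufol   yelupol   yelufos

Velenen: start from *geruporu.
  rule 1: no change — geruporu
  rule 2 (unconditioned shift): geruporu → gelupolu
  rule 3 (unconditioned shift): gelupolu → yelupolu
  rule 4 (intervocalic lenition): yelupolu → yelufolu
  rule 5 (apocope): yelufolu → yelufol
  ⇒ Velenen yelufol
Among the options, 'yelufol' alone shows every Velenen change applied in order.

yelufol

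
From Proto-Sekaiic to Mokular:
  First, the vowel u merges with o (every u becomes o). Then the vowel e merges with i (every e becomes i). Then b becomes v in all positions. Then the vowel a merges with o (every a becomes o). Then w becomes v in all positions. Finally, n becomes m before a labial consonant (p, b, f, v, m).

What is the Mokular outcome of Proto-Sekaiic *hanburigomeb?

Mokular: start from *hanburigomeb.
  rule 1 (vowel merger): hanburigomeb → hanborigomeb
  rule 2 (vowel merger): hanborigomeb → hanborigomib
  rule 3 (unconditioned shift): hanborigomib → hanvorigomiv
  rule 4 (vowel merger): hanvorigomiv → honvorigomiv
  rule 5: no change — honvorigomiv
  rule 6 (nasal place assimilation): honvorigomiv → homvorigomiv
  ⇒ Mokular homvorigomiv

homvorigomiv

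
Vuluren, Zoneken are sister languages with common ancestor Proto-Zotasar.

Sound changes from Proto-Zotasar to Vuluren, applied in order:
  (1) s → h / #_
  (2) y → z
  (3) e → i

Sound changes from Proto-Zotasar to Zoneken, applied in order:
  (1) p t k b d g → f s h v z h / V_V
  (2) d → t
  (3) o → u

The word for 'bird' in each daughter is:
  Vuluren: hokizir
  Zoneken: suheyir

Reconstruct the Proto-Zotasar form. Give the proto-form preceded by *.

*sokeyir

Position 2: Vuluren has o, Zoneken has u. Vuluren preserves o here (none of its changes turn any other segment into o), so the proto-segment is *o.
Position 4: Vuluren has i, Zoneken has e. Zoneken preserves e here (none of its changes turn any other segment into e), so the proto-segment is *e.
Continuing position by position gives *sokeyir; check it forward:
Vuluren: *sokeyir
  sokeyir → hokeyir   [debuccalisation]
  hokeyir → hokezir   [unconditioned shift]
  hokezir → hokizir   [vowel merger]
  giving Vuluren hokizir.
Zoneken: *sokeyir > soheyir > suheyir  (by intervocalic lenition, vowel merger)
No other proto-form is consistent with every reflex, so the reconstruction is *sokeyir.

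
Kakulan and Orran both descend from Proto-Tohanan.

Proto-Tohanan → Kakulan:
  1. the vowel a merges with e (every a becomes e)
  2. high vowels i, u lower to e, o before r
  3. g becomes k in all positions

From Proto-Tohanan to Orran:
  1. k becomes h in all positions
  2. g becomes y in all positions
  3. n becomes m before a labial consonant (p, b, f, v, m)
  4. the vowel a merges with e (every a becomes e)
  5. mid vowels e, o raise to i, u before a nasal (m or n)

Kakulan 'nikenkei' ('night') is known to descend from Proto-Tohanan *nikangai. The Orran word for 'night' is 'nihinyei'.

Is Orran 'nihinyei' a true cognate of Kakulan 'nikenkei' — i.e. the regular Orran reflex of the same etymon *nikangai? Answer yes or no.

yes

Derive the expected Orran reflex of *nikangai:
Orran: *nikangai > nihangai > nihanyai > nihenyei > nihinyei  (by unconditioned shift, unconditioned shift, vowel merger, pre-nasal raising)
Orran 'nihinyei' matches the regular reflex exactly, so the pair is cognate.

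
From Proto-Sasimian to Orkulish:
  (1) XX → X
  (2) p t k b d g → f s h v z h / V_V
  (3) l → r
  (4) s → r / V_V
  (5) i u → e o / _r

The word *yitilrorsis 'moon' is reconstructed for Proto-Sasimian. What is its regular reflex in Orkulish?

Orkulish: start from *yitilrorsis.
  rule 1: no change — yitilrorsis
  rule 2 (intervocalic lenition): yitilrorsis → yisilrorsis
  rule 3 (unconditioned shift): yisilrorsis → yisirrorsis
  rule 4 (rhotacism): yisirrorsis → yirirrorsis
  rule 5 (pre-rhotic lowering): yirirrorsis → yererrorsis
  ⇒ Orkulish yererrorsis

yererrorsis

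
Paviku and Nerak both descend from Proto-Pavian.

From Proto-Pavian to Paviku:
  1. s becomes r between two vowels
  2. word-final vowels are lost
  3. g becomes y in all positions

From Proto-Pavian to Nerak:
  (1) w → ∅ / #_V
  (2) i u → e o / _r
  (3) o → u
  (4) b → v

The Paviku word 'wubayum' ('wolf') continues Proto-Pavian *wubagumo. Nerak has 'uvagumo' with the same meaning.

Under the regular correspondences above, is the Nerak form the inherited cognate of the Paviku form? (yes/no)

no

Derive the expected Nerak reflex of *wubagumo:
Nerak: *wubagumo > ubagumo > ubagumu > uvagumu  (by glide loss, vowel merger, unconditioned shift)
The regular Nerak reflex would be 'uvagumu', but the attested form is 'uvagumo'. The correspondence is irregular, so they are not cognates (the Nerak form has a different source).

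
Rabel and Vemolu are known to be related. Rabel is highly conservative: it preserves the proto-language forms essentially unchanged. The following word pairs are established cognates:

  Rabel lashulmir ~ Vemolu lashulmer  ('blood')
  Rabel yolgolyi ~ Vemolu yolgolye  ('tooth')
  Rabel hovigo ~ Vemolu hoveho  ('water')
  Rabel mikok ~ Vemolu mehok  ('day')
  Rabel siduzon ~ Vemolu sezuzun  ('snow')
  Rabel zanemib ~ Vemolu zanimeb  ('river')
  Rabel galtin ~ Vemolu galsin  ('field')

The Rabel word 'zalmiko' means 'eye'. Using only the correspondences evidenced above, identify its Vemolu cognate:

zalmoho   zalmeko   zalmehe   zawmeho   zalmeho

hovigo ~ hoveho, mikok ~ mehok — Rabel i corresponds to Vemolu e after a consonant, before a consonant other than r, m, n, p, b, f, v.
mikok ~ mehok — Rabel k corresponds to Vemolu h between vowels (before a back vowel).
Applying these to Rabel 'zalmiko':
  zalmiko → zalmeko   (i→e after a consonant, before a consonant other than r, m, n, p, b, f, v)
  zalmeko → zalmeho   (k→h between vowels (before a back vowel))
So the Vemolu cognate is 'zalmeho'.

zalmeho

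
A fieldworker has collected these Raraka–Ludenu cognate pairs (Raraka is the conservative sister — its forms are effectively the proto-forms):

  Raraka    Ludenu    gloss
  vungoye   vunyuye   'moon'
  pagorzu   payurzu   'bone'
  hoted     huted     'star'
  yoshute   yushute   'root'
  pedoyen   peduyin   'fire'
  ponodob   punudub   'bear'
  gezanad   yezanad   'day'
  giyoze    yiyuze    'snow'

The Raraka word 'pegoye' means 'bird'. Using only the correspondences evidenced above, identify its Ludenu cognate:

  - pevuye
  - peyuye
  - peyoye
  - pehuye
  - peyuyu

peyuye

pagorzu ~ payurzu — Raraka g corresponds to Ludenu y between vowels (before a back vowel).
vungoye ~ vunyuye, hoted ~ huted — Raraka o corresponds to Ludenu u after a consonant, before a consonant other than r, m, n, p, b, f, v.
Applying these to Raraka 'pegoye':
  pegoye → peyoye   (g→y between vowels (before a back vowel))
  peyoye → peyuye   (o→u after a consonant, before a consonant other than r, m, n, p, b, f, v)
So the Ludenu cognate is 'peyuye'.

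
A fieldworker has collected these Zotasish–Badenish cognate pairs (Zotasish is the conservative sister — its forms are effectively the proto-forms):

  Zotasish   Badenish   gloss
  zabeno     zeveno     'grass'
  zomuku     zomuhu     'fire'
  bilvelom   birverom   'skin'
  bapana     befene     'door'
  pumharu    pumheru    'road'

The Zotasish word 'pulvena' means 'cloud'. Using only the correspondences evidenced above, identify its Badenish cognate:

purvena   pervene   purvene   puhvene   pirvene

bilvelom ~ birverom — Zotasish l corresponds to Badenish r after a vowel, before a labial obstruent.
bapana ~ befene — Zotasish a corresponds to Badenish e word-finally.
Applying these to Zotasish 'pulvena':
  pulvena → purvena   (l→r after a vowel, before a labial obstruent)
  purvena → purvene   (a→e word-finally)
So the Badenish cognate is 'purvene'.

purvene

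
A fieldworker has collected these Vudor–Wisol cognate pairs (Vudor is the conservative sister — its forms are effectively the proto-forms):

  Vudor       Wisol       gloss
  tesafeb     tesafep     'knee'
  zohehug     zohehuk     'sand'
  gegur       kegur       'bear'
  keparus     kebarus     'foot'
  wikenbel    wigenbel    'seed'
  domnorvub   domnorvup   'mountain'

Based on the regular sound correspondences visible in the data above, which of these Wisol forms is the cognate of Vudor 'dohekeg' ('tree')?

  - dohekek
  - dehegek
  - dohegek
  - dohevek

wikenbel ~ wigenbel — Vudor k corresponds to Wisol g between vowels (before a front vowel).
zohehug ~ zohehuk — Vudor g corresponds to Wisol k word-finally.
Applying these to Vudor 'dohekeg':
  dohekeg → dohegeg   (k→g between vowels (before a front vowel))
  dohegeg → dohegek   (g→k word-finally)
So the Wisol cognate is 'dohegek'.

dohegek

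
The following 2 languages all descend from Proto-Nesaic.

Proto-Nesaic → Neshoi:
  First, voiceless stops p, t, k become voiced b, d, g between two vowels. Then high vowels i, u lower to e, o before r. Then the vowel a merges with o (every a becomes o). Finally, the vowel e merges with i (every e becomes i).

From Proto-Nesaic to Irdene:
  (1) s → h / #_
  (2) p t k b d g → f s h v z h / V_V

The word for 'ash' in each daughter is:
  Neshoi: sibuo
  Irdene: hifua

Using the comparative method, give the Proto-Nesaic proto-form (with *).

*sipua

Position 5: Neshoi has o, Irdene has a. Irdene preserves a here (none of its changes turn any other segment into a), so the proto-segment is *a.
Position 1: Neshoi has s, Irdene has h. Neshoi preserves s here (none of its changes turn any other segment into s), so the proto-segment is *s.
Continuing position by position gives *sipua; check it forward:
Neshoi: start from *sipua.
  rule 1 (intervocalic voicing): sipua → sibua
  rule 2: no change — sibua
  rule 3 (vowel merger): sibua → sibuo
  rule 4: no change — sibuo
  ⇒ Neshoi sibuo
Irdene: *sipua
  sipua → hipua   [debuccalisation]
  hipua → hifua   [intervocalic lenition]
  giving Irdene hifua.
*sipua is the unique common source.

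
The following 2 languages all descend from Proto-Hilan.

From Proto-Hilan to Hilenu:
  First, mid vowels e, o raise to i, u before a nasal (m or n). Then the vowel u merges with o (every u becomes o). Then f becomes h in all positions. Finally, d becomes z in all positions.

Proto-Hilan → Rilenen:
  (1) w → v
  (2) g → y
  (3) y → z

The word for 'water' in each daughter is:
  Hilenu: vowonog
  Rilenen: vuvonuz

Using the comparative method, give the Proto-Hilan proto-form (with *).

*vuwonug

Position 6: Hilenu has o, Rilenen has u. Rilenen preserves u here (none of its changes turn any other segment into u), so the proto-segment is *u.
Position 7: Hilenu has g, Rilenen has z. Hilenu preserves g here (none of its changes turn any other segment into g), so the proto-segment is *g.
This points to *vuwonug. Verify forward in each daughter:
Hilenu: *vuwonug > vuwunug > vowonog  (by pre-nasal raising, vowel merger)
Rilenen: *vuwonug
  vuwonug → vuvonug   [unconditioned shift]
  vuvonug → vuvonuy   [unconditioned shift]
  vuvonuy → vuvonuz   [unconditioned shift]
  giving Rilenen vuvonuz.
No other proto-form is consistent with every reflex, so the reconstruction is *vuwonug.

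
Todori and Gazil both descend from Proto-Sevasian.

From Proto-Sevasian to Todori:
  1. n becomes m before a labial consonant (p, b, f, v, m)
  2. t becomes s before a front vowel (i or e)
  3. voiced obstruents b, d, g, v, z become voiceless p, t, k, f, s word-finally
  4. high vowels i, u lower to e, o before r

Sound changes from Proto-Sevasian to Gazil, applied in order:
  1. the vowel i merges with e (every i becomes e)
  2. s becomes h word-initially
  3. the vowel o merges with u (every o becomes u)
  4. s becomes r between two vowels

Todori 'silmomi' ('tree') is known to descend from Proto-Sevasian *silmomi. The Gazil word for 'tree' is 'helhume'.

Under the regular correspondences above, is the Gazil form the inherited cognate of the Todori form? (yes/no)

no

Derive the expected Gazil reflex of *silmomi:
Gazil: *silmomi > selmome > helmome > helmume  (by vowel merger, debuccalisation, vowel merger)
The regular Gazil reflex would be 'helmume', but the attested form is 'helhume'. The correspondence is irregular, so they are not cognates (the Gazil form has a different source).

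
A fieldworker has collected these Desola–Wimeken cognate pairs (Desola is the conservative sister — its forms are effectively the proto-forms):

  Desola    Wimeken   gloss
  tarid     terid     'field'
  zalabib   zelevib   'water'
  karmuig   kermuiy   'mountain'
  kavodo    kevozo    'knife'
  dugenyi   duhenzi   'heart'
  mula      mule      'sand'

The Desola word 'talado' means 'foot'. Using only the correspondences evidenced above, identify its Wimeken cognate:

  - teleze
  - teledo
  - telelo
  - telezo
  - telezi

zalabib ~ zelevib — Desola a corresponds to Wimeken e after a consonant, before a consonant other than r, m, n, p, b, f, v.
kavodo ~ kevozo — Desola d corresponds to Wimeken z between vowels (before a back vowel).
Applying these to Desola 'talado':
  talado → telado   (a→e after a consonant, before a consonant other than r, m, n, p, b, f, v)
  telado → teledo   (a→e after a consonant, before a consonant other than r, m, n, p, b, f, v)
  teledo → telezo   (d→z between vowels (before a back vowel))
So the Wimeken cognate is 'telezo'.

telezo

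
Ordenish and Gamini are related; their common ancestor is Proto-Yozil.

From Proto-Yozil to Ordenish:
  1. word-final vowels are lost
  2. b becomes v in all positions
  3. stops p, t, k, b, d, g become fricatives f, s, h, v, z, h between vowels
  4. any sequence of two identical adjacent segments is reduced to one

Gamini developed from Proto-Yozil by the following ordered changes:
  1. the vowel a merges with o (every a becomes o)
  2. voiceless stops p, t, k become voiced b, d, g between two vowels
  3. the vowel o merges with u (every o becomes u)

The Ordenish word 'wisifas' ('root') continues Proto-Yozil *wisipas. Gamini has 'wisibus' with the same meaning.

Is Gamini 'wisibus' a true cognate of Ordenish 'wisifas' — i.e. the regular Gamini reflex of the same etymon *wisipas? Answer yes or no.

yes

Derive the expected Gamini reflex of *wisipas:
Gamini: start from *wisipas.
  rule 1 (vowel merger): wisipas → wisipos
  rule 2 (intervocalic voicing): wisipos → wisibos
  rule 3 (vowel merger): wisibos → wisibus
  ⇒ Gamini wisibus
Gamini 'wisibus' matches the regular reflex exactly, so the pair is cognate.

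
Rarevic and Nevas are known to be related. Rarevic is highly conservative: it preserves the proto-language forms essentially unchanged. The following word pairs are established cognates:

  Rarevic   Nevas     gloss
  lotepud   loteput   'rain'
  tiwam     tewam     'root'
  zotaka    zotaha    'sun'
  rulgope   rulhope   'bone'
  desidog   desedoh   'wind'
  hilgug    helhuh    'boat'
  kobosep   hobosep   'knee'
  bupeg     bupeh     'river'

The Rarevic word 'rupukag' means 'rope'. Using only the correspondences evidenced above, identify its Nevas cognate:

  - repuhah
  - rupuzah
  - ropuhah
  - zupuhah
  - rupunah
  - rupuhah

rupuhah

zotaka ~ zotaha — Rarevic k corresponds to Nevas h between vowels (before a back vowel).
desidog ~ desedoh, hilgug ~ helhuh — Rarevic g corresponds to Nevas h word-finally.
Applying these to Rarevic 'rupukag':
  rupukag → rupuhag   (k→h between vowels (before a back vowel))
  rupuhag → rupuhah   (g→h word-finally)
So the Nevas cognate is 'rupuhah'.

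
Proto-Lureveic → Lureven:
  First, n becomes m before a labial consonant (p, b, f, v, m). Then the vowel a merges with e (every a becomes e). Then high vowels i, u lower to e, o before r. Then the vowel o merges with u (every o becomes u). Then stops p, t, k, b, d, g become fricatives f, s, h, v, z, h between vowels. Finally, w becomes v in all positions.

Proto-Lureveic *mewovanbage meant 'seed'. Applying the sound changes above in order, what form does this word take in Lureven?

Lureven: *mewovanbage > mewovambage > mewovembege > mewuvembege > mewuvembehe > mevuvembehe  (by nasal place assimilation, vowel merger, vowel merger, intervocalic lenition, unconditioned shift)

mevuvembehe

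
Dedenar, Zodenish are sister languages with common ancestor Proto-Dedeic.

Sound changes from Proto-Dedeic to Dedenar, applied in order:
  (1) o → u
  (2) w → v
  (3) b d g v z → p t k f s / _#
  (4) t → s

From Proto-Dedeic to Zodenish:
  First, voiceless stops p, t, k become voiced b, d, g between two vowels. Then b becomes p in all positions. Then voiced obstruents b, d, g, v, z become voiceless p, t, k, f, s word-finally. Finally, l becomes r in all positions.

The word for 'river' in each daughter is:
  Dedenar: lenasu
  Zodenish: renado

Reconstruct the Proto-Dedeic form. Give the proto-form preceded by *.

*lenato

Position 1: Dedenar has l, Zodenish has r. Dedenar preserves l here (none of its changes turn any other segment into l), so the proto-segment is *l.
Position 5: Dedenar has s, Zodenish has d. Taking the neighbouring segments as reconstructed: Dedenar s could go back to *t or *s; Zodenish d could go back to *t or *d — the one source consistent with every daughter is *t.
Continuing position by position gives *lenato; check it forward:
Dedenar: *lenato
  lenato → lenatu   [vowel merger]
  lenatu (rule 2 does not apply)
  lenatu (rule 3 does not apply)
  lenatu → lenasu   [unconditioned shift]
  giving Dedenar lenasu.
Zodenish: *lenato
  lenato → lenado   [intervocalic voicing]
  lenado (rule 2 does not apply)
  lenado (rule 3 does not apply)
  lenado → renado   [unconditioned shift]
  giving Zodenish renado.
No other proto-form is consistent with every reflex, so the reconstruction is *lenato.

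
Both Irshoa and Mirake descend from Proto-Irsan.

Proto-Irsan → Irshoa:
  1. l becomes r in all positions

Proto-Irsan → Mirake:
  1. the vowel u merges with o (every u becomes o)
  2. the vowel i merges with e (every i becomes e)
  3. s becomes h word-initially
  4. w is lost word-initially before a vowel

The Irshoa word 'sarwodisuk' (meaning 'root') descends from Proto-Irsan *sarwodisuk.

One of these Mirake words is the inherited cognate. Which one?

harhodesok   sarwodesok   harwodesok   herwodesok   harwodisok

Mirake: *sarwodisuk
  sarwodisuk → sarwodisok   [vowel merger]
  sarwodisok → sarwodesok   [vowel merger]
  sarwodesok → harwodesok   [debuccalisation]
  harwodesok (rule 4 does not apply)
  giving Mirake harwodesok.

harwodesok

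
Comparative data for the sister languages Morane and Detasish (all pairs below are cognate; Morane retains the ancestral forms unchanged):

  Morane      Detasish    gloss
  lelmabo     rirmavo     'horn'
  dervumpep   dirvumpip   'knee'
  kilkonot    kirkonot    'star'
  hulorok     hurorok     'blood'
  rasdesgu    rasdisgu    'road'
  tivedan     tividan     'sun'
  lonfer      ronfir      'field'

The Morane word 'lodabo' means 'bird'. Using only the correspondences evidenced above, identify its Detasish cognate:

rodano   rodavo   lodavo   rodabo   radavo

lonfer ~ ronfir — Morane l corresponds to Detasish r word-initially before a back vowel.
lelmabo ~ rirmavo — Morane b corresponds to Detasish v between vowels (before a back vowel).
Applying these to Morane 'lodabo':
  lodabo → rodabo   (l→r word-initially before a back vowel)
  rodabo → rodavo   (b→v between vowels (before a back vowel))
So the Detasish cognate is 'rodavo'.

rodavo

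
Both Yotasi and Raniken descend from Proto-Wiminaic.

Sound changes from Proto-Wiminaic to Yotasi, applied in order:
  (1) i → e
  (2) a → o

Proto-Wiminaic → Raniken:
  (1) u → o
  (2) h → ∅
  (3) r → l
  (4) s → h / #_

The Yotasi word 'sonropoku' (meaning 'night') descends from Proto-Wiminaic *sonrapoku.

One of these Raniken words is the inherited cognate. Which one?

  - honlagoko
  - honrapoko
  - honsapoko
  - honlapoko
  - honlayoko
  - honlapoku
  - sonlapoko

honlapoko

Raniken: *sonrapoku > sonrapoko > sonlapoko > honlapoko  (by vowel merger, unconditioned shift, debuccalisation)
The other candidates each miss or misapply at least one Raniken change.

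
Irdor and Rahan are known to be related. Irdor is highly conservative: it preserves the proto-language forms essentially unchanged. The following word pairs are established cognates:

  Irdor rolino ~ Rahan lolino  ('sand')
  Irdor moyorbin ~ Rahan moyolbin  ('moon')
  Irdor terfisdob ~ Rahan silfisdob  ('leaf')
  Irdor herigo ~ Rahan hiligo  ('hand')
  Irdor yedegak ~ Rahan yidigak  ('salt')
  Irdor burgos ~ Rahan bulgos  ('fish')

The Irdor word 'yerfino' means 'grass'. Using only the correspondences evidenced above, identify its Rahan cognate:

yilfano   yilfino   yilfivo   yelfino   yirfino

yilfino

terfisdob ~ silfisdob, herigo ~ hiligo — Irdor e corresponds to Rahan i after a consonant, before r.
terfisdob ~ silfisdob — Irdor r corresponds to Rahan l after a vowel, before a labial obstruent.
Applying these to Irdor 'yerfino':
  yerfino → yirfino   (e→i after a consonant, before r)
  yirfino → yilfino   (r→l after a vowel, before a labial obstruent)
So the Rahan cognate is 'yilfino'.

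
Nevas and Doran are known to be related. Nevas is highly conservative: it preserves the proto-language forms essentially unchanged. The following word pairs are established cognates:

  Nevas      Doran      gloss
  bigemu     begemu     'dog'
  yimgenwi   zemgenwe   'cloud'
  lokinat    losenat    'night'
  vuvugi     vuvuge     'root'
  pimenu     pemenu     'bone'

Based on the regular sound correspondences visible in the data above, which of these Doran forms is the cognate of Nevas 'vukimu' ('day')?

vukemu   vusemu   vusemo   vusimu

lokinat ~ losenat — Nevas k corresponds to Doran s between vowels (before a front vowel).
yimgenwi ~ zemgenwe, pimenu ~ pemenu — Nevas i corresponds to Doran e after a consonant, before a nasal.
Applying these to Nevas 'vukimu':
  vukimu → vusimu   (k→s between vowels (before a front vowel))
  vusimu → vusemu   (i→e after a consonant, before a nasal)
So the Doran cognate is 'vusemu'.

vusemu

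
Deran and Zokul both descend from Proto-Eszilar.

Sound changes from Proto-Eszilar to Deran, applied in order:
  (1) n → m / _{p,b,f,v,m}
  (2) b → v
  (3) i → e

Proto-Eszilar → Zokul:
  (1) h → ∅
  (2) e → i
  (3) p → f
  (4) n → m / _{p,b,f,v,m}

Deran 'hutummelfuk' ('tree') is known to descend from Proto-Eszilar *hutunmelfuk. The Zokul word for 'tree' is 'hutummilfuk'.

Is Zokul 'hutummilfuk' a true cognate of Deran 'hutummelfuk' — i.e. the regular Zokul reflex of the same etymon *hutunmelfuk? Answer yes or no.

no

Derive the expected Zokul reflex of *hutunmelfuk:
Zokul: *hutunmelfuk > utunmelfuk > utunmilfuk > utummilfuk  (by h-loss, vowel merger, nasal place assimilation)
The regular Zokul reflex would be 'utummilfuk', but the attested form is 'hutummilfuk'. The correspondence is irregular, so they are not cognates (the Zokul form has a different source).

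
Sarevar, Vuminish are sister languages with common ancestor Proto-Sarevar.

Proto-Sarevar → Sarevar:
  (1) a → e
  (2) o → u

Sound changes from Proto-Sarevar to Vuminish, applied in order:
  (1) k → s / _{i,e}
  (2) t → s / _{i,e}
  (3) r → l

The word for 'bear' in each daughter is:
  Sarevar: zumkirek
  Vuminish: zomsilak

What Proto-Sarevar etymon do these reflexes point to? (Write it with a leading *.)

Position 7: Sarevar has e, Vuminish has a. Vuminish preserves a here (none of its changes turn any other segment into a), so the proto-segment is *a.
Position 6: Sarevar has r, Vuminish has l. Sarevar preserves r here (none of its changes turn any other segment into r), so the proto-segment is *r.
Position 4: Sarevar has k, Vuminish has s. Sarevar preserves k here (none of its changes turn any other segment into k), so the proto-segment is *k.
Continuing position by position gives *zomkirak; check it forward:
Sarevar: start from *zomkirak.
  rule 1 (vowel merger): zomkirak → zomkirek
  rule 2 (vowel merger): zomkirek → zumkirek
  ⇒ Sarevar zumkirek
Vuminish: start from *zomkirak.
  rule 1 (palatalisation): zomkirak → zomsirak
  rule 2: no change — zomsirak
  rule 3 (unconditioned shift): zomsirak → zomsilak
  ⇒ Vuminish zomsilak
No other proto-form is consistent with every reflex, so the reconstruction is *zomkirak.

*zomkirak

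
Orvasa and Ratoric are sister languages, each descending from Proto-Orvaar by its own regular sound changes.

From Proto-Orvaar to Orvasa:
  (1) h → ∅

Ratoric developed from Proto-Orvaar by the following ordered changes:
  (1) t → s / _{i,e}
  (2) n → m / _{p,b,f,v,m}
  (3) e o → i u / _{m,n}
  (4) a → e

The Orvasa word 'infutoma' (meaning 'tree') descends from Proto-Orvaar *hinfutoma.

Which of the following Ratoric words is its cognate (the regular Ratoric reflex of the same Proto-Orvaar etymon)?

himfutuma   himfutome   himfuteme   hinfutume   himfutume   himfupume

Ratoric: *hinfutoma
  hinfutoma (rule 1 does not apply)
  hinfutoma → himfutoma   [nasal place assimilation]
  himfutoma → himfutuma   [pre-nasal raising]
  himfutuma → himfutume   [vowel merger]
  giving Ratoric himfutume.
Among the options, 'himfutume' alone shows every Ratoric change applied in order.

himfutume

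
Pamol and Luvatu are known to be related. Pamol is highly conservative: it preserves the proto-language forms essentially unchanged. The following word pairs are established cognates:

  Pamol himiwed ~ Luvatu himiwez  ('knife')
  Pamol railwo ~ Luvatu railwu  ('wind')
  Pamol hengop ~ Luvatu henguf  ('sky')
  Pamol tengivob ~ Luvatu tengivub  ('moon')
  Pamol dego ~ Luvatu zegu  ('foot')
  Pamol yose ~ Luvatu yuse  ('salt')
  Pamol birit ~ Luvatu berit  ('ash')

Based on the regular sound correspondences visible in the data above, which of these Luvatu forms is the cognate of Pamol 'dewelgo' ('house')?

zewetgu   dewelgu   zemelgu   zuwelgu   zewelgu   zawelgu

dego ~ zegu — Pamol d corresponds to Luvatu z word-initially before a front vowel.
railwo ~ railwu, dego ~ zegu — Pamol o corresponds to Luvatu u word-finally.
Applying these to Pamol 'dewelgo':
  dewelgo → zewelgo   (d→z word-initially before a front vowel)
  zewelgo → zewelgu   (o→u word-finally)
So the Luvatu cognate is 'zewelgu'.

zewelgu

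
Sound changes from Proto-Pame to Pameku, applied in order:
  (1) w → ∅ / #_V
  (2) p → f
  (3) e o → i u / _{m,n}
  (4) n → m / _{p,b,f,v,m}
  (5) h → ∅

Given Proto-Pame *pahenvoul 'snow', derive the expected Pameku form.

faimvoul

Pameku: start from *pahenvoul.
  rule 1: no change — pahenvoul
  rule 2 (unconditioned shift): pahenvoul → fahenvoul
  rule 3 (pre-nasal raising): fahenvoul → fahinvoul
  rule 4 (nasal place assimilation): fahinvoul → fahimvoul
  rule 5 (h-loss): fahimvoul → faimvoul
  ⇒ Pameku faimvoul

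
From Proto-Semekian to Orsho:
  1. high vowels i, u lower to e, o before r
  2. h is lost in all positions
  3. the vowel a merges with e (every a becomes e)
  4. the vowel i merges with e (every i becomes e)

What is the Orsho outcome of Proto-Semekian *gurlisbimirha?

Orsho: *gurlisbimirha > gorlisbimerha > gorlisbimera > gorlisbimere > gorlesbemere  (by pre-rhotic lowering, h-loss, vowel merger, vowel merger)

gorlesbemere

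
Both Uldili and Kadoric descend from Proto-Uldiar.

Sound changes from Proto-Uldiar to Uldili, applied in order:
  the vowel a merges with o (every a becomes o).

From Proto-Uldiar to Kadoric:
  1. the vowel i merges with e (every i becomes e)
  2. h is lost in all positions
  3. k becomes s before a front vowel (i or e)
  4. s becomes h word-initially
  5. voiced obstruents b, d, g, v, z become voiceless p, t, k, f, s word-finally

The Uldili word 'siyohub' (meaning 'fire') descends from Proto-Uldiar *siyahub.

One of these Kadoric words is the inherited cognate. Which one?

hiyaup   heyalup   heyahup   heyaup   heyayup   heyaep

heyaup

Kadoric: *siyahub > seyahub > seyaub > heyaub > heyaup  (by vowel merger, h-loss, debuccalisation, final devoicing)
The other candidates each miss or misapply at least one Kadoric change.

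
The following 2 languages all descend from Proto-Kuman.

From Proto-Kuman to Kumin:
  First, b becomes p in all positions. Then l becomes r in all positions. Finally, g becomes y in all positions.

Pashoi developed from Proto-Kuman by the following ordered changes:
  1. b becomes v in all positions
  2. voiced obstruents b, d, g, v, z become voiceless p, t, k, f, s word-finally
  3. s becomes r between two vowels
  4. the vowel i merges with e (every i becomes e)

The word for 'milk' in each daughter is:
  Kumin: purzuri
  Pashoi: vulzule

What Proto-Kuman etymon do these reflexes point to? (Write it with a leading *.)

Position 1: Kumin has p, Pashoi has v. Taking the neighbouring segments as reconstructed: Kumin p could go back to *p or *b; Pashoi v could go back to *b or *v — the one source consistent with every daughter is *b.
Position 7: Kumin has i, Pashoi has e. Kumin preserves i here (none of its changes turn any other segment into i), so the proto-segment is *i.
Position 6: Kumin has r, Pashoi has l. Pashoi preserves l here (none of its changes turn any other segment into l), so the proto-segment is *l.
Continuing position by position gives *bulzuli; check it forward:
Kumin: start from *bulzuli.
  rule 1 (unconditioned shift): bulzuli → pulzuli
  rule 2 (unconditioned shift): pulzuli → purzuri
  rule 3: no change — purzuri
  ⇒ Kumin purzuri
Pashoi: *bulzuli > vulzuli > vulzule  (by unconditioned shift, vowel merger)
*bulzuli is the unique common source.

*bulzuli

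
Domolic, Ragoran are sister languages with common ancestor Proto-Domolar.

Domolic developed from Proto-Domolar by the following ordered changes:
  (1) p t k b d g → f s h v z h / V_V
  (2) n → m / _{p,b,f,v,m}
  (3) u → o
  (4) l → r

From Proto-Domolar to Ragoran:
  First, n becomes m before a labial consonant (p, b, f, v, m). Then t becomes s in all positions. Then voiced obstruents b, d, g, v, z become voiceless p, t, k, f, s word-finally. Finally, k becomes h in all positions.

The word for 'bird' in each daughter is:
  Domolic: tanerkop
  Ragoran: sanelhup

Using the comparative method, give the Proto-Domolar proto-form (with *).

*tanelkup

Position 6: Domolic has k, Ragoran has h. Domolic preserves k here (none of its changes turn any other segment into k), so the proto-segment is *k.
Position 1: Domolic has t, Ragoran has s. Domolic preserves t here (none of its changes turn any other segment into t), so the proto-segment is *t.
Position 7: Domolic has o, Ragoran has u. Ragoran preserves u here (none of its changes turn any other segment into u), so the proto-segment is *u.
Verify the candidate proto-form against each daughter:
Domolic: *tanelkup
  tanelkup (rule 1 does not apply)
  tanelkup (rule 2 does not apply)
  tanelkup → tanelkop   [vowel merger]
  tanelkop → tanerkop   [unconditioned shift]
  giving Domolic tanerkop.
Ragoran: *tanelkup
  tanelkup (rule 1 does not apply)
  tanelkup → sanelkup   [unconditioned shift]
  sanelkup (rule 3 does not apply)
  sanelkup → sanelhup   [unconditioned shift]
  giving Ragoran sanelhup.
Only *tanelkup yields all of Domolic tanerkop, Ragoran sanelhup.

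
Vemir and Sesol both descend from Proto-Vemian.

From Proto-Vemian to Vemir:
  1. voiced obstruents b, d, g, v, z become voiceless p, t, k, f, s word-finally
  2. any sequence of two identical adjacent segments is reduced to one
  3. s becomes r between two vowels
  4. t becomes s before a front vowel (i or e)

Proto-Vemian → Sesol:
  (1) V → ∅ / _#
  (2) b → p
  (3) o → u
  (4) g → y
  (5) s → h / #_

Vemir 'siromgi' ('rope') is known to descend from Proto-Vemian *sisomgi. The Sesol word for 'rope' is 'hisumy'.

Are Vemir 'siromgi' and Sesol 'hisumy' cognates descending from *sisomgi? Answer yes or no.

yes

Derive the expected Sesol reflex of *sisomgi:
Sesol: *sisomgi > sisomg > sisumg > sisumy > hisumy  (by apocope, vowel merger, unconditioned shift, debuccalisation)
Sesol 'hisumy' matches the regular reflex exactly, so the pair is cognate.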